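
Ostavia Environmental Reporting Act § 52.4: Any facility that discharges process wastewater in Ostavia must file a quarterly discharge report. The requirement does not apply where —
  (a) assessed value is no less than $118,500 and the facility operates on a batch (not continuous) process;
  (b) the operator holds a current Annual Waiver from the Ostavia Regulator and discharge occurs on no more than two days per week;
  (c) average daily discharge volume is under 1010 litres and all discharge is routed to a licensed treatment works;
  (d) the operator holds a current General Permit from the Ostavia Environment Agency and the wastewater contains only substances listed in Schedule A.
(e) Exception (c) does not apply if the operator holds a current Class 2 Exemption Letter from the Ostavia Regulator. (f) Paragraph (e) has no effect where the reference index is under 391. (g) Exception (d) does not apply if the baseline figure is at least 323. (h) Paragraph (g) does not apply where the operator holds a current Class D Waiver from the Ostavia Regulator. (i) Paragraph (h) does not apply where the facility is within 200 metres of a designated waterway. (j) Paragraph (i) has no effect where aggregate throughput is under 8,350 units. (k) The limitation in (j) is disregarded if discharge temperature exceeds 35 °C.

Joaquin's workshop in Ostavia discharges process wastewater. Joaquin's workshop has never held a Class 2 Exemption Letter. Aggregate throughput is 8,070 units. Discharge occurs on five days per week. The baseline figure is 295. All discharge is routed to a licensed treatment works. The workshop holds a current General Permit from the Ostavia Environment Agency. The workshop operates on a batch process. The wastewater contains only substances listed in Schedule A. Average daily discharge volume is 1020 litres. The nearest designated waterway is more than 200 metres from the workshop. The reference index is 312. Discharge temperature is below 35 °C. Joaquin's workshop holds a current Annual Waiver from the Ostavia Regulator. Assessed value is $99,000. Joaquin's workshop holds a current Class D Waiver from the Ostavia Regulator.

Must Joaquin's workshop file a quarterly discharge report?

Exception (a) does not apply: assessed value is $99,000, short of $118,500.
Exception (b) requires that discharge occurs on no more than two days per week; but discharge occurs on five days per week, so (b) is unavailable.
Exception (c) fails — average daily discharge volume is 1020 litres, not under 1010 litres.
Exception (d) is satisfied on its face — a current General Permit is held; the wastewater is Schedule-A-only. Considering the limiting provisions: (g), which would limit (d), does not operate here: the baseline figure is 295, short of 323. So (d) applies.

No — exception (d) applies; Joaquin's workshop is not required to file a quarterly discharge report.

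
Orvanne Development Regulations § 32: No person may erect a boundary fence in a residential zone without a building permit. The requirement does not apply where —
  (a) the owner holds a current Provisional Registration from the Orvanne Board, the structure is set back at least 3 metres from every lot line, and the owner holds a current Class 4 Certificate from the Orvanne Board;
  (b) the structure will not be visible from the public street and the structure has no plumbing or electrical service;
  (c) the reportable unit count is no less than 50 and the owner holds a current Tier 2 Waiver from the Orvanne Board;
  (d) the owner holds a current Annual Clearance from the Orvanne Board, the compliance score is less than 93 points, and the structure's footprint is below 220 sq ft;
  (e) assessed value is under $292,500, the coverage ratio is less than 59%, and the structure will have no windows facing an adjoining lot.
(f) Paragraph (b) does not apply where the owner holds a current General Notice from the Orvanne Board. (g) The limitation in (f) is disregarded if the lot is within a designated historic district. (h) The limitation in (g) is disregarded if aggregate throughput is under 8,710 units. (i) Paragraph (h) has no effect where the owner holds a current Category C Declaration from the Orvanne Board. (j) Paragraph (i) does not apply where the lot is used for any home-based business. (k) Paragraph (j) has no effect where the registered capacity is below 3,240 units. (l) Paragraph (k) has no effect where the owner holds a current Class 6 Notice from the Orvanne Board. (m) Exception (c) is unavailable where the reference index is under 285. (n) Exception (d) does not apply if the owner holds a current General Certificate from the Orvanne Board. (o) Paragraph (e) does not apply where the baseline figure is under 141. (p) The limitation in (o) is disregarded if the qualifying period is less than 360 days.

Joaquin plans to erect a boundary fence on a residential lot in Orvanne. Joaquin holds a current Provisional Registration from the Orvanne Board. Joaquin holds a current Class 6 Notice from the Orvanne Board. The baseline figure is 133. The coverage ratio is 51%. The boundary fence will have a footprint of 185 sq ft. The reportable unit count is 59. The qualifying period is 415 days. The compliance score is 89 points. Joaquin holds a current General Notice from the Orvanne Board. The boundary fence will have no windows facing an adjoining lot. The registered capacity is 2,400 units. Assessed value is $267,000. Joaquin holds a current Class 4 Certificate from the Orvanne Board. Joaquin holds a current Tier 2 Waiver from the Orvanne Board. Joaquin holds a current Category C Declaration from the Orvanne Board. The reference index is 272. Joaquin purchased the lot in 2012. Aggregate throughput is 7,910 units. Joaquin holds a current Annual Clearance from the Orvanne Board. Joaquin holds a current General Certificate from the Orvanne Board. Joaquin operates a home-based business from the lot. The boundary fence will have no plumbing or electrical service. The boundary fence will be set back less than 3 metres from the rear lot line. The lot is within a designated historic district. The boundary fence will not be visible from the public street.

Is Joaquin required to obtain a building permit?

Exception (a) requires that the structure is set back at least 3 metres from every lot line; but the rear setback is under 3 m, so (a) is unavailable.
Exception (b): the structure will not be visible from the street; there is no plumbing or electrical service — every condition holds. But: (f) is engaged — a current General Notice is held. (g) is engaged (the lot is in a historic district), but yields to (h): (h) applies — aggregate throughput is 7,910 units, under the 8,710 units limit. (i) would limit (h) — a current Category C Declaration is held — but (j) sets (i) aside: (j) operates — a home-based business operates on the lot. (k) would limit (j) — the registered capacity is 2,400 units, below the 3,240 units limit — but (l) sets (k) aside: (l) operates against (k): a current Class 6 Notice is held. (b) is therefore removed.
Exception (c) is satisfied on its face — the reportable unit count is 59, meeting the 50 threshold; a current Tier 2 Waiver is held. Turning to paragraph (m): (m) operates against (c): the reference index is 272, under the 285 limit. Exception (c) does not apply.
All of (d)'s requirements are met (a current Annual Clearance is held; the compliance score is 89 points, less than the 93 points limit; the structure's footprint is 185 sq ft, below the 220 sq ft limit). But applying paragraph (n): (n) operates against (d): a current General Certificate is held. (d) is therefore removed.
All of (e)'s requirements are met (assessed value is $267,000, under the $292,500 limit; the coverage ratio is 51%, less than the 59% limit; no windows face an adjoining lot). Turning to paragraphs (o)–(p): (o) operates against (e): the baseline figure is 133, under the 141 limit. (p) is not engaged (the qualifying period is 415 days, not less than 360 days), so (o) stands. So (e) is unavailable.
No exception applies. The general rule governs.

Yes — Joaquin must obtain a building permit.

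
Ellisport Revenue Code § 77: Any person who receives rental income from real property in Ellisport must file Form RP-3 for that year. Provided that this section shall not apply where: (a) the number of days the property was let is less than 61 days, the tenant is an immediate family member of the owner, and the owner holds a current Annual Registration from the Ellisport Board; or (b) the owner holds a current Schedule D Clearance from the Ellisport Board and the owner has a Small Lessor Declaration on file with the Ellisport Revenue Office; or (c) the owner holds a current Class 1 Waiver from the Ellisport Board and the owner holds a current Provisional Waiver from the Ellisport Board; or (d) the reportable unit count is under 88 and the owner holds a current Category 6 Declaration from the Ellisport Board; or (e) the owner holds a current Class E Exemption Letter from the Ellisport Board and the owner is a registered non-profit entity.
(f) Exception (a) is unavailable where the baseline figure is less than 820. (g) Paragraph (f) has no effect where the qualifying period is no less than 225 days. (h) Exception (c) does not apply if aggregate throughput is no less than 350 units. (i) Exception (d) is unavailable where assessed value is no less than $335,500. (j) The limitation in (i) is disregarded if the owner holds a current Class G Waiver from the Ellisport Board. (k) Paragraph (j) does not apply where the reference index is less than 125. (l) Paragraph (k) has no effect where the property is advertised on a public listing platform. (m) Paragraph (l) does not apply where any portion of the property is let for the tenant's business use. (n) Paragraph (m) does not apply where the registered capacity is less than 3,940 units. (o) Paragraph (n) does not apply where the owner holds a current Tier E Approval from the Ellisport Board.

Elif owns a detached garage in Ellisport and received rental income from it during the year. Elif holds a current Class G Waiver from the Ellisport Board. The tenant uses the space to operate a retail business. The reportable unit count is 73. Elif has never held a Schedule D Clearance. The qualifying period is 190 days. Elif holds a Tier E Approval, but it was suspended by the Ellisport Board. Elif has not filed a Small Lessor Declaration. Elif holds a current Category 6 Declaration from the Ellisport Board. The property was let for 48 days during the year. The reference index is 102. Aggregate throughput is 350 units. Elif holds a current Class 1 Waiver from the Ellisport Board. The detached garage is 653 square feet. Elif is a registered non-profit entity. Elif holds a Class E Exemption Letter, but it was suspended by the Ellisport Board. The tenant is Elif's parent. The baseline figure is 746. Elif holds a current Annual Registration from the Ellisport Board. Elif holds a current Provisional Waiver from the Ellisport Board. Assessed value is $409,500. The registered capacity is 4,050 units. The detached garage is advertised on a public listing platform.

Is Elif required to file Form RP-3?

Exception (a) is satisfied on its face — the number of days the property was let is 48 days, less than the 61 days limit; the tenant is an immediate family member; a current Annual Registration is held. Turning to paragraphs (f)–(g): (f) operates — the baseline figure is 746, less than the 820 limit. (g), which would lift (f), is not triggered — the qualifying period is 190 days, short of 225 days. Exception (a) does not apply.
Exception (b) does not apply: there is no Schedule D Clearance in force.
All of (c)'s requirements are met (a current Class 1 Waiver is held; a current Provisional Waiver is held). Turning to paragraph (h): (h) is engaged — aggregate throughput is 350 units, meeting the 350 units threshold. Exception (c) does not apply.
All of (d)'s requirements are met (the reportable unit count is 73, under the 88 limit; a current Category 6 Declaration is held). Turning to paragraphs (i)–(o): (i) operates against (d): assessed value is $409,500, meeting the $335,500 threshold. (j) operates (a current Class G Waiver is held), but is set aside by (k): (k) is triggered — the reference index is 102, less than the 125 limit. (l) is triggered (the property is publicly advertised), but is displaced by (m): (m) operates against (l): the space is let for business use. (n) is not engaged (the registered capacity is 4,050 units, not less than 3,940 units), so (m) stands. Exception (d) does not apply.
Exception (e) fails — there is no Class E Exemption Letter in force.
No exception is made out. Elif falls within the general rule.

Yes — Elif must file Form RP-3.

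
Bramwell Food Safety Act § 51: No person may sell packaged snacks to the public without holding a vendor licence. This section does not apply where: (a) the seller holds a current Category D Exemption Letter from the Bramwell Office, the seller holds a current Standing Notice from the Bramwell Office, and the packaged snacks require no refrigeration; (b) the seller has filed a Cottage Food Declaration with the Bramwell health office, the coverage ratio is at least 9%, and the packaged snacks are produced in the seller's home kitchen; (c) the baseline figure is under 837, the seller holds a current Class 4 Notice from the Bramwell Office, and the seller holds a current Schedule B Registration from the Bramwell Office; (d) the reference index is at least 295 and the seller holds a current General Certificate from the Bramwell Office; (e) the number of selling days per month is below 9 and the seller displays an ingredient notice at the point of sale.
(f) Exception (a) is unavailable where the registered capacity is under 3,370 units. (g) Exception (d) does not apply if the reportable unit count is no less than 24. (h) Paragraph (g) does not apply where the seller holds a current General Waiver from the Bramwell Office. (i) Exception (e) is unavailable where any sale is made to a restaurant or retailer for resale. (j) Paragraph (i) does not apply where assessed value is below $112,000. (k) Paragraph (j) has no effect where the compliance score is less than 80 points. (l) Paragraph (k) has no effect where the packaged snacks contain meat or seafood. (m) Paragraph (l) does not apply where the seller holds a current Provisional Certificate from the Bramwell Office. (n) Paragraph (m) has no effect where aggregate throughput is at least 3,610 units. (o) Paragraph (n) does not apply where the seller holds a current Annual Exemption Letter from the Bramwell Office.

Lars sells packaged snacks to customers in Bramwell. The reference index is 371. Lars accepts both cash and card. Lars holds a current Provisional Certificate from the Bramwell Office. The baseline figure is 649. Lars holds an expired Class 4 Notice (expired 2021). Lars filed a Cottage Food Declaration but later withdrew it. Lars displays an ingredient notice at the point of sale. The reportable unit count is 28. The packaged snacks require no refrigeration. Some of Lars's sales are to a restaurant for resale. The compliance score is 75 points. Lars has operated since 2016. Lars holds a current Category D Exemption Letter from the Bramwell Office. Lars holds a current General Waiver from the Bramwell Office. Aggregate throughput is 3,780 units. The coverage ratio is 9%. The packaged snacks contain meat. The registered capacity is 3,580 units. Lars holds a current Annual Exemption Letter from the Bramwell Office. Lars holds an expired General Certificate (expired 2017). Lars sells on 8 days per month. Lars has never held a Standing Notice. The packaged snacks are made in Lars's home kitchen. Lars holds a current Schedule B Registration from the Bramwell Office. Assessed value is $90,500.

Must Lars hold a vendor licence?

Exception (a) does not apply: no current Standing Notice is held.
Exception (b) does not apply: the Cottage Food Declaration was withdrawn.
Exception (c) does not apply: the Class 4 Notice is not current.
Exception (d) does not apply: the General Certificate is not current.
Exception (e) is satisfied on its face — the number of selling days per month is 8, below the 9 limit; an ingredient notice is displayed. But applying paragraphs (i)–(o): (i) operates against (e): some sales are to a restaurant for resale. (j) would limit (i) — assessed value is $90,500, below the $112,000 limit — but (k) sets (j) aside: (k) operates against (j): the compliance score is 75 points, less than the 80 points limit. (l) is triggered (the packaged snacks contain meat), but is set aside by (m): (m) operates against (l): a current Provisional Certificate is held. (n) is triggered (aggregate throughput is 3,780 units, meeting the 3,610 units threshold), but is itself disapplied by (o): (o) operates — a current Annual Exemption Letter is held. (e) is therefore removed.
No exception is made out. Lars falls within the general rule.

Yes — Lars must hold a vendor licence.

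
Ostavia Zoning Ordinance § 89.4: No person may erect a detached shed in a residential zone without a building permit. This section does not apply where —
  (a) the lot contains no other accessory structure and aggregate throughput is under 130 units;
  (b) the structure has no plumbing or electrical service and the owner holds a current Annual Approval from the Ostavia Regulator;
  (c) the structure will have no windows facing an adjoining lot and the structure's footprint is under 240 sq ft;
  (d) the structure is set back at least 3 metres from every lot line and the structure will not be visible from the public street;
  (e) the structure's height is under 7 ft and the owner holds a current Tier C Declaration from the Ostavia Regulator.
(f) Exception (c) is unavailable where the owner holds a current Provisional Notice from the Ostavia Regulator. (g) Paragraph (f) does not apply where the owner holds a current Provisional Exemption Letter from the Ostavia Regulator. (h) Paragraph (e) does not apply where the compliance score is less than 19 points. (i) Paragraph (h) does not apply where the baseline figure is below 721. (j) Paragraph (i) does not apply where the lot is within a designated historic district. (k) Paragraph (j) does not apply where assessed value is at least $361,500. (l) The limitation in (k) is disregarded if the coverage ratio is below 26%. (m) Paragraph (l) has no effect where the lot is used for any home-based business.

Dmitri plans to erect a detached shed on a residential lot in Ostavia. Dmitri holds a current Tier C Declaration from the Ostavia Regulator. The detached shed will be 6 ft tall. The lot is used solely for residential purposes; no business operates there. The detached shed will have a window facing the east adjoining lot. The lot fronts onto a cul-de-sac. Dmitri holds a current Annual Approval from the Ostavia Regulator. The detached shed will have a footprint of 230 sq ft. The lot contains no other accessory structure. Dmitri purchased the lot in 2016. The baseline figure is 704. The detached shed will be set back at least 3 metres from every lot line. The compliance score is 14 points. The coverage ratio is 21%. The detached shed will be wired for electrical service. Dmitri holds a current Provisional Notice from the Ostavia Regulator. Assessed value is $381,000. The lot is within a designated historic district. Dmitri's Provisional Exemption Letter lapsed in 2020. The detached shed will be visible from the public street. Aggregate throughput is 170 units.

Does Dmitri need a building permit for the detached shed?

Exception (a) does not apply: aggregate throughput is 170 units, not under 130 units.
Exception (b) does not apply: electrical service is planned.
Exception (c) does not apply: a window faces an adjoining lot.
Exception (d) requires that the structure will not be visible from the public street; but the structure will be visible from the street, so (d) is unavailable.
Exception (e) is satisfied on its face — the structure's height is 6 ft, under the 7 ft limit; a current Tier C Declaration is held. But: (h) operates against (e): the compliance score is 14 points, less than the 19 points limit. (i) would limit (h) — the baseline figure is 704, below the 721 limit — but (j) sets (i) aside: (j) operates against (i): the lot is in a historic district. (k) would limit (j) — assessed value is $381,000, meeting the $361,500 threshold — but (l) sets (k) aside: (l) is triggered — the coverage ratio is 21%, below the 26% limit. (m), which would lift (l), is not engaged — the lot is solely residential. So (e) is unavailable.
No exception displaces § 89.4.

Yes — Dmitri must obtain a building permit.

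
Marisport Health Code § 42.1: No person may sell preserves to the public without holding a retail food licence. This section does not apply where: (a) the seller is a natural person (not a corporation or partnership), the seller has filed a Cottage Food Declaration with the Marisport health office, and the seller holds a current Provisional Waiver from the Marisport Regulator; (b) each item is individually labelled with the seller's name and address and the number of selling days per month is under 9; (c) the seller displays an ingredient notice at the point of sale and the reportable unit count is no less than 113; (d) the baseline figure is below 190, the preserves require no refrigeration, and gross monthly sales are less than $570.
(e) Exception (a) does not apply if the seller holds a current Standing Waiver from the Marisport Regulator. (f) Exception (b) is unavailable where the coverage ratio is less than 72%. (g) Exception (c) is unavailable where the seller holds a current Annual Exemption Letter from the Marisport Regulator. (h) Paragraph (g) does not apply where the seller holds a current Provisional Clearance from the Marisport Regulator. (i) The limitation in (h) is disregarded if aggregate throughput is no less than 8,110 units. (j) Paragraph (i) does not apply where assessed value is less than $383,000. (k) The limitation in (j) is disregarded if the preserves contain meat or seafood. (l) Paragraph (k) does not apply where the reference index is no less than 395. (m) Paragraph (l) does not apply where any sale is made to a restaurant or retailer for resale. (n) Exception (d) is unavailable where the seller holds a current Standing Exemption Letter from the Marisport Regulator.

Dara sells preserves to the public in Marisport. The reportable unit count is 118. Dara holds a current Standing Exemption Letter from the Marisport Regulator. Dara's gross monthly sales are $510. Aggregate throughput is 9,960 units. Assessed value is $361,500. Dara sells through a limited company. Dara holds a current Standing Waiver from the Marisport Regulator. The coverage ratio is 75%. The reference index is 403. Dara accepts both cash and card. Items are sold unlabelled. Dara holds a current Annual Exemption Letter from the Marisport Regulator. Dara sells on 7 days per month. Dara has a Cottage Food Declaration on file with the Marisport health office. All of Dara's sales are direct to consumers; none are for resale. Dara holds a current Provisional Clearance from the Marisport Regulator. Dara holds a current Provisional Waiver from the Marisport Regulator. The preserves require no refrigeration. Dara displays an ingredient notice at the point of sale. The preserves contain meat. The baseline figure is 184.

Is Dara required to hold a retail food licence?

Exception (a) requires that the seller is a natural person (not a corporation or partnership); but the seller operates through a limited company, so (a) is unavailable.
Exception (b) requires that each item is individually labelled with the seller's name and address; but items are sold unlabelled, so (b) is unavailable.
All of (c)'s requirements are met (an ingredient notice is displayed; the reportable unit count is 118, meeting the 113 threshold). As to paragraphs (g)–(m): (g) would limit (c) — a current Annual Exemption Letter is held — but (h) sets (g) aside: (h) is triggered — a current Provisional Clearance is held. (i) would limit (h) — aggregate throughput is 9,960 units, meeting the 8,110 units threshold — but (j) sets (i) aside: (j) operates against (i): assessed value is $361,500, less than the $383,000 limit. (k) would limit (j) — the preserves contain meat — but (l) sets (k) aside: (l) operates against (k): the reference index is 403, meeting the 395 threshold. (m), which would lift (l), is not triggered — no sales are for resale. Exception (c) stands.
Exception (d): the baseline figure is 184, below the 190 limit; the preserves are shelf-stable; gross monthly sales are $510, less than the $570 limit — every condition holds. But applying paragraph (n): (n) operates against (d): a current Standing Exemption Letter is held. So (d) is unavailable.

No — exception (c) applies; Dara is not required to hold a retail food licence.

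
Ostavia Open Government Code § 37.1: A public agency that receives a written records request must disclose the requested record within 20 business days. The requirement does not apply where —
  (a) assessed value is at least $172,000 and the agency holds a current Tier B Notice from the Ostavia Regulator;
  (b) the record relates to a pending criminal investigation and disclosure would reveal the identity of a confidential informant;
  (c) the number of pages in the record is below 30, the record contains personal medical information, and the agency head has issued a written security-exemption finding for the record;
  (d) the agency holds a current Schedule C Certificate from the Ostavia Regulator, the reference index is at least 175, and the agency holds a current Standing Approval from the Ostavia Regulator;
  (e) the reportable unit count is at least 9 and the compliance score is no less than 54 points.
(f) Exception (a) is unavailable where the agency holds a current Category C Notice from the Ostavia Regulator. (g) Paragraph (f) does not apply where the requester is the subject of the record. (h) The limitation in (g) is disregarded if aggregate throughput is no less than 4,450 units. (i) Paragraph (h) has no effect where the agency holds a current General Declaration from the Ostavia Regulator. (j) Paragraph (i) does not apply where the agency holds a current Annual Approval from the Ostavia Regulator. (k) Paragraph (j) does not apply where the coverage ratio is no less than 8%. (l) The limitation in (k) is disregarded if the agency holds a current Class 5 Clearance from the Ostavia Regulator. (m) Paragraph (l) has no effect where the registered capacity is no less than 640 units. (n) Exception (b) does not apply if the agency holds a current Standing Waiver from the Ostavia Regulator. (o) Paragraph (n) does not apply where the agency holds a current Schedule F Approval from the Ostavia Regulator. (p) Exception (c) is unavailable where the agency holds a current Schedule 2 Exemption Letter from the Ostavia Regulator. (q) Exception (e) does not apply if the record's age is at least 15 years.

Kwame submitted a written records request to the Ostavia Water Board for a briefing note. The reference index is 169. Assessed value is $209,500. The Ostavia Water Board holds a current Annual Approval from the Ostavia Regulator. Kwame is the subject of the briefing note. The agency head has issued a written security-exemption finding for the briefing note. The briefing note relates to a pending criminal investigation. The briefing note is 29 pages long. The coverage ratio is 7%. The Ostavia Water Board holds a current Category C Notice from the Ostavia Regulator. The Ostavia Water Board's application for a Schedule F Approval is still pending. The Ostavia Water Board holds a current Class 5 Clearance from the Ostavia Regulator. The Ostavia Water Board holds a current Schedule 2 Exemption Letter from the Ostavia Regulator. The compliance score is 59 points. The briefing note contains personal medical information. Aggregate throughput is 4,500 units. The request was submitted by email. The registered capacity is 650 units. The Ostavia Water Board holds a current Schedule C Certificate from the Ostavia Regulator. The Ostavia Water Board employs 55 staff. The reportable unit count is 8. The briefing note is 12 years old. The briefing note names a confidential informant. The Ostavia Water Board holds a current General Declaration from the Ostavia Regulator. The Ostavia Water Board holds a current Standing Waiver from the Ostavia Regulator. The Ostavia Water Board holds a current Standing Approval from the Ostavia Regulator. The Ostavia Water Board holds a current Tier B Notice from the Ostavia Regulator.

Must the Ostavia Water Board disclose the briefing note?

Yes — the Ostavia Water Board must disclose the briefing note.

Exception (a) is satisfied on its face — assessed value is $209,500, meeting the $172,000 threshold; a current Tier B Notice is held. But: (f) is engaged — a current Category C Notice is held. (g) would limit (f) — Kwame is the subject of the briefing note — but (h) sets (g) aside: (h) operates — aggregate throughput is 4,500 units, meeting the 4,450 units threshold. (i) would limit (h) — a current General Declaration is held — but (j) sets (i) aside: (j) operates against (i): a current Annual Approval is held. (k), which would lift (j), does not operate here — the coverage ratio is 7%, short of 8%. Exception (a) does not apply.
Exception (b)'s conditions are all satisfied: the briefing note relates to a pending investigation; the briefing note names a confidential informant. But: (n) operates — a current Standing Waiver is held. (o) is not engaged (there is no Schedule F Approval in force), so (n) stands. Exception (b) does not apply.
All of (c)'s requirements are met (the number of pages in the record is 29, below the 30 limit; the briefing note contains personal medical information; a written security-exemption finding has been issued). However, paragraph (p) must be considered: (p) is engaged — a current Schedule 2 Exemption Letter is held. (c) is therefore removed.
Exception (d) requires that the reference index is at least 175; but the reference index is 169, short of 175, so (d) is unavailable.
Exception (e) does not apply: the reportable unit count is 8, short of 9.
No exception applies. The general rule governs.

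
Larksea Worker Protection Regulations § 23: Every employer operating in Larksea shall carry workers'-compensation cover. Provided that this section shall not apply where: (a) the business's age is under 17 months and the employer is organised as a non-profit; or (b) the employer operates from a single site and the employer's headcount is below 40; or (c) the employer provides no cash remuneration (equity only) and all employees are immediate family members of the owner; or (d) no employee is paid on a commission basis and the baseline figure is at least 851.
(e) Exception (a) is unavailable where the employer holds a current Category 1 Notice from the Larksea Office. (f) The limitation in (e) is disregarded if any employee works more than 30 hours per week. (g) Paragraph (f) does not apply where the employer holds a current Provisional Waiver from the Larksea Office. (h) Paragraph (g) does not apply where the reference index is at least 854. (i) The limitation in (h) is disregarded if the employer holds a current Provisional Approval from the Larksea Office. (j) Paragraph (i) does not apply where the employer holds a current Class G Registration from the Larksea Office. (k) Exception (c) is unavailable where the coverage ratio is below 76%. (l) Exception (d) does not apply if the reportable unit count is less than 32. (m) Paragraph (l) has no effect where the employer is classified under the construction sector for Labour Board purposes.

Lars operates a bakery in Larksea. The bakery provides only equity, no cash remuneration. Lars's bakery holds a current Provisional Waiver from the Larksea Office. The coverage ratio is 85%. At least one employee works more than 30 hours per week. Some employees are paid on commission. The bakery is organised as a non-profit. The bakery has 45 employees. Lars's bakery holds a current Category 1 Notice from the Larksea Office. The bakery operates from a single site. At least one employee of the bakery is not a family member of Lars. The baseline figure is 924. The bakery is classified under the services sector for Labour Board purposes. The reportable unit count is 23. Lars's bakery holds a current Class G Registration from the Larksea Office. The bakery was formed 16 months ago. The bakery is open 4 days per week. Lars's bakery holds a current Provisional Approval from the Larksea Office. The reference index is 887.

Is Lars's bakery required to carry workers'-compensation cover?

No — exception (a) applies; Lars's bakery is not required to carry workers'-compensation cover.

Exception (a) is satisfied on its face — the business's age is 16 months, under the 17 months limit; the employer is a non-profit. Under paragraphs (e)–(j): (e) applies (a current Category 1 Notice is held), but is overridden by (f): (f) operates against (e): at least one employee exceeds 30 hours/week. (g) is triggered (a current Provisional Waiver is held), but is overridden by (h): (h) operates against (g): the reference index is 887, meeting the 854 threshold. (i) would limit (h) — a current Provisional Approval is held — but (j) sets (i) aside: (j) is engaged — a current Class G Registration is held. (a) remains available.
Exception (b) fails — the employer's headcount is 45, not below 40.
Exception (c) requires that all employees are immediate family members of the owner; but at least one employee is not a family member, so (c) is unavailable.
Exception (d) does not apply: some employees are paid on commission.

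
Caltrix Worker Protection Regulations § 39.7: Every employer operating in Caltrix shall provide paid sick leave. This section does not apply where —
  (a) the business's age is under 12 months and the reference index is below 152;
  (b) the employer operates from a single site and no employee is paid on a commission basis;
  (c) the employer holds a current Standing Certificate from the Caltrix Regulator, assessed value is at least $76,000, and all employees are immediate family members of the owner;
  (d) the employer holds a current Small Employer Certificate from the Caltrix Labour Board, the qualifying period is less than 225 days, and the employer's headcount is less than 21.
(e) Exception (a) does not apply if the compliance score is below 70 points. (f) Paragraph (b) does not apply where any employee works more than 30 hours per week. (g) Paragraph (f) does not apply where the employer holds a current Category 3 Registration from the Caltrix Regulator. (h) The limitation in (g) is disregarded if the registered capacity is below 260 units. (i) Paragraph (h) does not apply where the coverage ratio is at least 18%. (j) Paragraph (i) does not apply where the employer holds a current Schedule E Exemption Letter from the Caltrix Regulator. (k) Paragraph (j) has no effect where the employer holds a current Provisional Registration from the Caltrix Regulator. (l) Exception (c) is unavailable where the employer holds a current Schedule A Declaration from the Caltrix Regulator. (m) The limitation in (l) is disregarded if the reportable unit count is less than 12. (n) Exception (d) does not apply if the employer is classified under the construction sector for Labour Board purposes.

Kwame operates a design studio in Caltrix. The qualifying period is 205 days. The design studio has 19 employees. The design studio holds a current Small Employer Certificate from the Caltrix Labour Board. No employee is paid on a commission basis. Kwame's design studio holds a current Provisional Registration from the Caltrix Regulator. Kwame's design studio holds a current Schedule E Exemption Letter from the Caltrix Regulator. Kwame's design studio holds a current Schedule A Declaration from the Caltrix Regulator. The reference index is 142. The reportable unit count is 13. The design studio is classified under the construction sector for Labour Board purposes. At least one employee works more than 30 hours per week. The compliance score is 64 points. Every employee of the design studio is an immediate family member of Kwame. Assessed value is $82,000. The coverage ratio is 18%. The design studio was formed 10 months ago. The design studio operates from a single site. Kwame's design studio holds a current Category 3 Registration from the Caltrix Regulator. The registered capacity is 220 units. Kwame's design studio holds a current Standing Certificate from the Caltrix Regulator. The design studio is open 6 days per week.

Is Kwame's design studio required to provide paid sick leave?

No — exception (b) applies; Kwame's design studio is not required to provide paid sick leave.

Exception (a): the business's age is 10 months, under the 12 months limit; the reference index is 142, below the 152 limit — every condition holds. But: (e) is engaged — the compliance score is 64 points, below the 70 points limit. So (a) is unavailable.
All of (b)'s requirements are met (the employer operates from a single site; no employee is paid on commission). As to paragraphs (f)–(k): (f) is engaged (at least one employee exceeds 30 hours/week), but is itself disapplied by (g): (g) operates against (f): a current Category 3 Registration is held. (h) would limit (g) — the registered capacity is 220 units, below the 260 units limit — but (i) sets (h) aside: (i) operates against (h): the coverage ratio is 18%, meeting the 18% threshold. (j) is engaged (a current Schedule E Exemption Letter is held), but yields to (k): (k) is engaged — a current Provisional Registration is held. Exception (b) stands.
All of (c)'s requirements are met (a current Standing Certificate is held; assessed value is $82,000, meeting the $76,000 threshold; every employee is an immediate family member). However, paragraphs (l)–(m) must be considered: (l) is engaged — a current Schedule A Declaration is held. (m), which would lift (l), is not engaged — the reportable unit count is 13, not less than 12. (c) is therefore removed.
Exception (d): a current Small Employer Certificate is held; the qualifying period is 205 days, less than the 225 days limit; the employer's headcount is 19, less than the 21 limit — every condition holds. But applying paragraph (n): (n) applies — the design studio is classified under the construction sector. Exception (d) does not apply.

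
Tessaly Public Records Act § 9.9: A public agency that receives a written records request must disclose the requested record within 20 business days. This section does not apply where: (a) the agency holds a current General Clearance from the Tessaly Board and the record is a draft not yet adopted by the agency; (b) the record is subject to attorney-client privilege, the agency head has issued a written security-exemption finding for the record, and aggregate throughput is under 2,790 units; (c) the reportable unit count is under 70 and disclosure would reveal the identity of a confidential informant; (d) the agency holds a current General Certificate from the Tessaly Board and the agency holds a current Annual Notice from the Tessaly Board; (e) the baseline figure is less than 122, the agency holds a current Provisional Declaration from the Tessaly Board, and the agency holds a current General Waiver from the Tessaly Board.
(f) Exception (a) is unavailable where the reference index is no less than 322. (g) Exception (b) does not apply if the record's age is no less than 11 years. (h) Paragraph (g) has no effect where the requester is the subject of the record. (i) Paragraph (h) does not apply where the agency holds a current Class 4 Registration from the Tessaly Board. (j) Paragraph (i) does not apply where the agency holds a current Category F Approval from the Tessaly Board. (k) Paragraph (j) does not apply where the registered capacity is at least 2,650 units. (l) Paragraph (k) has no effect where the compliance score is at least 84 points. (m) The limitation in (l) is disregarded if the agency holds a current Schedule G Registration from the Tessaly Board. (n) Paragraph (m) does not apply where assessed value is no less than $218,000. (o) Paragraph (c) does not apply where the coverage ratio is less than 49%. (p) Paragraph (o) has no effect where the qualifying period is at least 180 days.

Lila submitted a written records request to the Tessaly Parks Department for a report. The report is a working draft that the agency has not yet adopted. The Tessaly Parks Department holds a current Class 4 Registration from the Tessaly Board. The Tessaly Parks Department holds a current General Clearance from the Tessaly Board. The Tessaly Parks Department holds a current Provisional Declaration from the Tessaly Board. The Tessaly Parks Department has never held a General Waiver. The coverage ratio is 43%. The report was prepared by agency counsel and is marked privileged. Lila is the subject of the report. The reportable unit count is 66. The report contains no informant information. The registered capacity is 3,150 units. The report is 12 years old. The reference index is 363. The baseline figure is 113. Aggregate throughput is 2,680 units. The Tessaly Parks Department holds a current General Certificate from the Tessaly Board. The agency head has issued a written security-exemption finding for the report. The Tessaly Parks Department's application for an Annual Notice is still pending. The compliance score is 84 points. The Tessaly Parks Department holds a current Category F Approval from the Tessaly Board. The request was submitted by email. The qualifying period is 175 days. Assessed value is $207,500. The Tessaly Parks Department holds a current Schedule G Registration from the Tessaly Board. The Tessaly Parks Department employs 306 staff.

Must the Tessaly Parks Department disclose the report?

Exception (a) is satisfied on its face — a current General Clearance is held; the report is an unadopted draft. But applying paragraph (f): (f) applies — the reference index is 363, meeting the 322 threshold. (a) is therefore removed.
Exception (b)'s conditions are all satisfied: the report is privileged; a written security-exemption finding has been issued; aggregate throughput is 2,680 units, under the 2,790 units limit. However, paragraphs (g)–(n) must be considered: (g) is triggered — the record's age is 12 years, meeting the 11 years threshold. (h) applies (Lila is the subject of the report), but is itself disapplied by (i): (i) operates against (h): a current Class 4 Registration is held. (j) would limit (i) — a current Category F Approval is held — but (k) sets (j) aside: (k) applies — the registered capacity is 3,150 units, meeting the 2,650 units threshold. (l) is engaged (the compliance score is 84 points, meeting the 84 points threshold), but is set aside by (m): (m) is triggered — a current Schedule G Registration is held. (n), which would lift (m), is not engaged — assessed value is $207,500, short of $218,000. (b) is therefore removed.
Exception (c) requires that disclosure would reveal the identity of a confidential informant; but the report contains no informant information, so (c) is unavailable.
Exception (d) requires that the agency holds a current Annual Notice from the Tessaly Board; but no current Annual Notice is held, so (d) is unavailable.
Exception (e) fails — the General Waiver is not current.
No exception is made out. the Tessaly Parks Department falls within the general rule.

Yes — the Tessaly Parks Department must disclose the report.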